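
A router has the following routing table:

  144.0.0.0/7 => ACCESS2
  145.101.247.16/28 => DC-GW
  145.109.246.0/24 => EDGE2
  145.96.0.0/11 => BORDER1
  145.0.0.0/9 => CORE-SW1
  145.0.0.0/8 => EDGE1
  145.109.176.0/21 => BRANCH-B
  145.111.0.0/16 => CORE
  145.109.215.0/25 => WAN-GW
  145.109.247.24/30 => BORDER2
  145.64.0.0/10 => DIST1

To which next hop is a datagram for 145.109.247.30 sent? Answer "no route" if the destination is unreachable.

Routes whose prefix contains 145.109.247.30:
  144.0.0.0/7 (144.0.0.0 - 145.255.255.255) -> ACCESS2
  145.0.0.0/8 (145.0.0.0 - 145.255.255.255) -> EDGE1
  145.0.0.0/9 (145.0.0.0 - 145.127.255.255) -> CORE-SW1
  145.64.0.0/10 (145.64.0.0 - 145.127.255.255) -> DIST1
  145.96.0.0/11 (145.96.0.0 - 145.127.255.255) -> BORDER1
More-specific entries that do NOT match:
  145.109.247.24/30 (145.109.247.24 - 145.109.247.27) does not contain 145.109.247.30
  145.101.247.16/28 (145.101.247.16 - 145.101.247.31) does not contain 145.109.247.30
  145.109.215.0/25 (145.109.215.0 - 145.109.215.127) does not contain 145.109.247.30
  145.109.246.0/24 (145.109.246.0 - 145.109.246.255) does not contain 145.109.247.30
  145.109.176.0/21 (145.109.176.0 - 145.109.183.255) does not contain 145.109.247.30
  145.111.0.0/16 (145.111.0.0 - 145.111.255.255) does not contain 145.109.247.30
Longest matching prefix is /11 -> next hop BORDER1.

BORDER1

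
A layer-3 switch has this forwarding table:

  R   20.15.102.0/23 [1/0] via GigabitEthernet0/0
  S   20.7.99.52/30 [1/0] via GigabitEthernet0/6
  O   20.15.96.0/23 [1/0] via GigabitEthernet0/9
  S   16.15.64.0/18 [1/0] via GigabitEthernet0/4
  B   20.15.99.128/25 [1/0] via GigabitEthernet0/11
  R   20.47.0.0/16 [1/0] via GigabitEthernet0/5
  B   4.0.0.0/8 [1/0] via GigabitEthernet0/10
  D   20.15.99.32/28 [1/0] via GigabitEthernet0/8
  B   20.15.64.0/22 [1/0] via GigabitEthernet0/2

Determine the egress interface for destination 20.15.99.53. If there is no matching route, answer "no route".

No entry's prefix contains 20.15.99.53; there is no default route.

no route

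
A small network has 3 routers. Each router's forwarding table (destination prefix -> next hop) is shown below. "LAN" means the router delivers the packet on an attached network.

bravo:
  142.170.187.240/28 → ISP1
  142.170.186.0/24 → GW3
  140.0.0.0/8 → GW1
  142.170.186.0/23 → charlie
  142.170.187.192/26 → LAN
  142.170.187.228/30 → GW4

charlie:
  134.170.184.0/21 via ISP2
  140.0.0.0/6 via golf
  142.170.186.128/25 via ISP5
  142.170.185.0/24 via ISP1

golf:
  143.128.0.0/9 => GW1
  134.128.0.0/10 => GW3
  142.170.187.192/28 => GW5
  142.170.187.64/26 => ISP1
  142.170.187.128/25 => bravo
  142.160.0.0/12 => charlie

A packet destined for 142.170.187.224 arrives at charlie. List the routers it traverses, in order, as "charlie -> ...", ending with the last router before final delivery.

charlie -> golf -> bravo

At charlie: longest match for 142.170.187.224 is 140.0.0.0/6 -> golf
At golf: longest match for 142.170.187.224 is 142.170.187.128/25 -> bravo
At bravo: longest match for 142.170.187.224 is 142.170.187.192/26 -> LAN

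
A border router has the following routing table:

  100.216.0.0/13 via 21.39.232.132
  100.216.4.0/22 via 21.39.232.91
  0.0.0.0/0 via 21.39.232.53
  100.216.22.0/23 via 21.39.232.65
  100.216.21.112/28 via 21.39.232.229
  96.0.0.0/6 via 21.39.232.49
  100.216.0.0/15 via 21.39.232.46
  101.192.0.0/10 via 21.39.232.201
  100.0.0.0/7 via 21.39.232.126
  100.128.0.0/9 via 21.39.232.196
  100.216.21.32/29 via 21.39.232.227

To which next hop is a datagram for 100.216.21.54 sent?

21.39.232.46

Routes whose prefix contains 100.216.21.54:
  0.0.0.0/0 (default, matches everything) -> 21.39.232.53
  100.0.0.0/7 (100.0.0.0 - 101.255.255.255) -> 21.39.232.126
  100.128.0.0/9 (100.128.0.0 - 100.255.255.255) -> 21.39.232.196
  100.216.0.0/13 (100.216.0.0 - 100.223.255.255) -> 21.39.232.132
  100.216.0.0/15 (100.216.0.0 - 100.217.255.255) -> 21.39.232.46
More-specific entries that do NOT match:
  100.216.21.32/29 (100.216.21.32 - 100.216.21.39) does not contain 100.216.21.54
  100.216.21.112/28 (100.216.21.112 - 100.216.21.127) does not contain 100.216.21.54
  100.216.22.0/23 (100.216.22.0 - 100.216.23.255) does not contain 100.216.21.54
  100.216.4.0/22 (100.216.4.0 - 100.216.7.255) does not contain 100.216.21.54
Longest matching prefix is /15 -> next hop 21.39.232.46.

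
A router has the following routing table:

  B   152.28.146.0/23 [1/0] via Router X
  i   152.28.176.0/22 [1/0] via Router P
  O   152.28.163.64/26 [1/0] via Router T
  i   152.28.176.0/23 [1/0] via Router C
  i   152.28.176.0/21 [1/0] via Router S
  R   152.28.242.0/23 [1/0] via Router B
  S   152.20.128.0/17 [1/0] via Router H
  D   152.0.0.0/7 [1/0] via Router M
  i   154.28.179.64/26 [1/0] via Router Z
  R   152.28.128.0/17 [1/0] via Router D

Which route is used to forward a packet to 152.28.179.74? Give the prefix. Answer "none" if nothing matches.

152.28.176.0/22

Entries matching 152.28.179.74:
  152.0.0.0/7 (152.0.0.0 - 153.255.255.255)
  152.28.128.0/17 (152.28.128.0 - 152.28.255.255)
  152.28.176.0/21 (152.28.176.0 - 152.28.183.255)
  152.28.176.0/22 (152.28.176.0 - 152.28.179.255)
Most specific is 152.28.176.0/22.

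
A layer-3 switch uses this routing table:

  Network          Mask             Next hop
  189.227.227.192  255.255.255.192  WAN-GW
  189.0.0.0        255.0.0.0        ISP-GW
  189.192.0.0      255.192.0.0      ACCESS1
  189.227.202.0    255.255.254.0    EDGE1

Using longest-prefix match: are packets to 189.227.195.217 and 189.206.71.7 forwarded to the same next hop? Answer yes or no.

yes

189.227.195.217: longest match 189.192.0.0/10 -> ACCESS1
189.206.71.7: longest match 189.192.0.0/10 -> ACCESS1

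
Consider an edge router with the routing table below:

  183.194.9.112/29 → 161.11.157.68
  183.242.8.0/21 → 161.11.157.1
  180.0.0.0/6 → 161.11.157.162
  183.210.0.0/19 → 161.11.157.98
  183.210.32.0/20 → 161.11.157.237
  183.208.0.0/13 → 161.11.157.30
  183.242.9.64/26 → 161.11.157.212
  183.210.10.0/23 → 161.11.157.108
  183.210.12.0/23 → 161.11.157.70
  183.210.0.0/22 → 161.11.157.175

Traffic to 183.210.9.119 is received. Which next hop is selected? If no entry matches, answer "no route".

161.11.157.98

Routes whose prefix contains 183.210.9.119:
  180.0.0.0/6 (180.0.0.0 - 183.255.255.255) -> 161.11.157.162
  183.208.0.0/13 (183.208.0.0 - 183.215.255.255) -> 161.11.157.30
  183.210.0.0/19 (183.210.0.0 - 183.210.31.255) -> 161.11.157.98
More-specific entries that do NOT match:
  183.194.9.112/29 (183.194.9.112 - 183.194.9.119) does not contain 183.210.9.119
  183.242.9.64/26 (183.242.9.64 - 183.242.9.127) does not contain 183.210.9.119
  183.210.10.0/23 (183.210.10.0 - 183.210.11.255) does not contain 183.210.9.119
  183.210.12.0/23 (183.210.12.0 - 183.210.13.255) does not contain 183.210.9.119
  183.210.0.0/22 (183.210.0.0 - 183.210.3.255) does not contain 183.210.9.119
  183.242.8.0/21 (183.242.8.0 - 183.242.15.255) does not contain 183.210.9.119
  183.210.32.0/20 (183.210.32.0 - 183.210.47.255) does not contain 183.210.9.119
Longest matching prefix is /19 -> next hop 161.11.157.98.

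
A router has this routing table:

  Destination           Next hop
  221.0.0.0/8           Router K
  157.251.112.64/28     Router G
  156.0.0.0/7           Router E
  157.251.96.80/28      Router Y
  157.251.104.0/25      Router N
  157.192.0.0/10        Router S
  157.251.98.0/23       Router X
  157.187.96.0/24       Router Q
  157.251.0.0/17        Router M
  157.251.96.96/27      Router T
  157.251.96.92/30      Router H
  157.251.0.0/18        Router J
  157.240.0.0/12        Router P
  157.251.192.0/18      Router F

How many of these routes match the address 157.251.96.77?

4

Prefixes containing 157.251.96.77:
  156.0.0.0/7 (156.0.0.0 - 157.255.255.255)
  157.192.0.0/10 (157.192.0.0 - 157.255.255.255)
  157.240.0.0/12 (157.240.0.0 - 157.255.255.255)
  157.251.0.0/17 (157.251.0.0 - 157.251.127.255)
Total matching entries: 4.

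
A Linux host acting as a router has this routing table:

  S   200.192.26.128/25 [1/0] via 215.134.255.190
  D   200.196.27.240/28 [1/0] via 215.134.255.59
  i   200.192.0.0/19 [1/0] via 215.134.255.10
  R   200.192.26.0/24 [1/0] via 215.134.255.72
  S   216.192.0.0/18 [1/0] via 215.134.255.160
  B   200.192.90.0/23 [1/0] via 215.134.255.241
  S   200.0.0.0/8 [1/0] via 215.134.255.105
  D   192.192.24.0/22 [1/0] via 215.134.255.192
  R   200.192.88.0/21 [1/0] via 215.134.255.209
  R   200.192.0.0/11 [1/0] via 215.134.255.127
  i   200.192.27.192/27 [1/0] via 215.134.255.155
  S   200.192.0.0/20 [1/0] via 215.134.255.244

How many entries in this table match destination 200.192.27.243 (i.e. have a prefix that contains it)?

Prefixes containing 200.192.27.243:
  200.0.0.0/8 (200.0.0.0 - 200.255.255.255)
  200.192.0.0/11 (200.192.0.0 - 200.223.255.255)
  200.192.0.0/19 (200.192.0.0 - 200.192.31.255)
Total matching entries: 3.

3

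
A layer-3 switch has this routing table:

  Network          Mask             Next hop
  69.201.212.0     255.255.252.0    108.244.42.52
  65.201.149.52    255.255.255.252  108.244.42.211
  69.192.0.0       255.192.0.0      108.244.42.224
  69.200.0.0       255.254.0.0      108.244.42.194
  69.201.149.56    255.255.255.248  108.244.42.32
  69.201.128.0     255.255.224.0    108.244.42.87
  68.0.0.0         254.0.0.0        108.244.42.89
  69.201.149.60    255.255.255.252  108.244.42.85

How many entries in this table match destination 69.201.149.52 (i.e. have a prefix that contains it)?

4

Prefixes containing 69.201.149.52:
  68.0.0.0/7 (68.0.0.0 - 69.255.255.255)
  69.192.0.0/10 (69.192.0.0 - 69.255.255.255)
  69.200.0.0/15 (69.200.0.0 - 69.201.255.255)
  69.201.128.0/19 (69.201.128.0 - 69.201.159.255)
Total matching entries: 4.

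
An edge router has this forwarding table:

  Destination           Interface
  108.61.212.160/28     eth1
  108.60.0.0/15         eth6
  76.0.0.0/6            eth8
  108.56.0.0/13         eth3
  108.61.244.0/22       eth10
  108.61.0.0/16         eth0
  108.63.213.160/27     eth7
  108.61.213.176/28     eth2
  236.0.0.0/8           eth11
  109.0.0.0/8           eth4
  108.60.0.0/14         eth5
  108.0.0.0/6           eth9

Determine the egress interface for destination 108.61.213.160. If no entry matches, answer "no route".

eth0

Routes whose prefix contains 108.61.213.160:
  108.0.0.0/6 (108.0.0.0 - 111.255.255.255) -> eth9
  108.56.0.0/13 (108.56.0.0 - 108.63.255.255) -> eth3
  108.60.0.0/14 (108.60.0.0 - 108.63.255.255) -> eth5
  108.60.0.0/15 (108.60.0.0 - 108.61.255.255) -> eth6
  108.61.0.0/16 (108.61.0.0 - 108.61.255.255) -> eth0
More-specific entries that do NOT match:
  108.61.212.160/28 (108.61.212.160 - 108.61.212.175) does not contain 108.61.213.160
  108.61.213.176/28 (108.61.213.176 - 108.61.213.191) does not contain 108.61.213.160
  108.63.213.160/27 (108.63.213.160 - 108.63.213.191) does not contain 108.61.213.160
  108.61.244.0/22 (108.61.244.0 - 108.61.247.255) does not contain 108.61.213.160
Longest matching prefix is /16 -> interface eth0.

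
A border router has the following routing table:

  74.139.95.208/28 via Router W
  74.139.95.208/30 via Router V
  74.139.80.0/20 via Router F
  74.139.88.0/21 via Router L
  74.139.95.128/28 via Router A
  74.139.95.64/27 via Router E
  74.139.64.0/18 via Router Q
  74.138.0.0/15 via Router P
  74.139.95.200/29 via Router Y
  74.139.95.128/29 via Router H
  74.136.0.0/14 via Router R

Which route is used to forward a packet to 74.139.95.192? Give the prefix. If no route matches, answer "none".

Entries matching 74.139.95.192:
  74.136.0.0/14 (74.136.0.0 - 74.139.255.255)
  74.138.0.0/15 (74.138.0.0 - 74.139.255.255)
  74.139.64.0/18 (74.139.64.0 - 74.139.127.255)
  74.139.80.0/20 (74.139.80.0 - 74.139.95.255)
  74.139.88.0/21 (74.139.88.0 - 74.139.95.255)
Most specific is 74.139.88.0/21.

74.139.88.0/21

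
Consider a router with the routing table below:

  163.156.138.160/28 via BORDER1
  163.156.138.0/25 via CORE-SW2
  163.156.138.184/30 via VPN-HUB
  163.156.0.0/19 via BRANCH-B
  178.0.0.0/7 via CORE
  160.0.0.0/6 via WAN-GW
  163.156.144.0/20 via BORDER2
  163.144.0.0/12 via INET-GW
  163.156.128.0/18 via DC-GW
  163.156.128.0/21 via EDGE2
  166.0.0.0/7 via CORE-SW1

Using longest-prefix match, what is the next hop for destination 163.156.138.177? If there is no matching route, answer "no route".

DC-GW

Routes whose prefix contains 163.156.138.177:
  160.0.0.0/6 (160.0.0.0 - 163.255.255.255) -> WAN-GW
  163.144.0.0/12 (163.144.0.0 - 163.159.255.255) -> INET-GW
  163.156.128.0/18 (163.156.128.0 - 163.156.191.255) -> DC-GW
More-specific entries that do NOT match:
  163.156.138.184/30 (163.156.138.184 - 163.156.138.187) does not contain 163.156.138.177
  163.156.138.160/28 (163.156.138.160 - 163.156.138.175) does not contain 163.156.138.177
  163.156.138.0/25 (163.156.138.0 - 163.156.138.127) does not contain 163.156.138.177
  163.156.128.0/21 (163.156.128.0 - 163.156.135.255) does not contain 163.156.138.177
  163.156.144.0/20 (163.156.144.0 - 163.156.159.255) does not contain 163.156.138.177
  163.156.0.0/19 (163.156.0.0 - 163.156.31.255) does not contain 163.156.138.177
Longest matching prefix is /18 -> next hop DC-GW.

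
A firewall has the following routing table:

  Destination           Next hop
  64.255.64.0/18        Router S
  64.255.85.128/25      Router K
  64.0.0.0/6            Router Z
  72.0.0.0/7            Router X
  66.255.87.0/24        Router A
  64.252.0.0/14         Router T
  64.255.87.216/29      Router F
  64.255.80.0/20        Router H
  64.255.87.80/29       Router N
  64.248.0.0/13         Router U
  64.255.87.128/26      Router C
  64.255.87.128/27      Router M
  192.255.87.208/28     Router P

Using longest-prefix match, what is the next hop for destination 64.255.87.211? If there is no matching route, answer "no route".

Router H

Routes whose prefix contains 64.255.87.211:
  64.0.0.0/6 (64.0.0.0 - 67.255.255.255) -> Router Z
  64.248.0.0/13 (64.248.0.0 - 64.255.255.255) -> Router U
  64.252.0.0/14 (64.252.0.0 - 64.255.255.255) -> Router T
  64.255.64.0/18 (64.255.64.0 - 64.255.127.255) -> Router S
  64.255.80.0/20 (64.255.80.0 - 64.255.95.255) -> Router H
More-specific entries that do NOT match:
  64.255.87.216/29 (64.255.87.216 - 64.255.87.223) does not contain 64.255.87.211
  64.255.87.80/29 (64.255.87.80 - 64.255.87.87) does not contain 64.255.87.211
  192.255.87.208/28 (192.255.87.208 - 192.255.87.223) does not contain 64.255.87.211
  64.255.87.128/27 (64.255.87.128 - 64.255.87.159) does not contain 64.255.87.211
  64.255.87.128/26 (64.255.87.128 - 64.255.87.191) does not contain 64.255.87.211
  64.255.85.128/25 (64.255.85.128 - 64.255.85.255) does not contain 64.255.87.211
  66.255.87.0/24 (66.255.87.0 - 66.255.87.255) does not contain 64.255.87.211
Longest matching prefix is /20 -> next hop Router H.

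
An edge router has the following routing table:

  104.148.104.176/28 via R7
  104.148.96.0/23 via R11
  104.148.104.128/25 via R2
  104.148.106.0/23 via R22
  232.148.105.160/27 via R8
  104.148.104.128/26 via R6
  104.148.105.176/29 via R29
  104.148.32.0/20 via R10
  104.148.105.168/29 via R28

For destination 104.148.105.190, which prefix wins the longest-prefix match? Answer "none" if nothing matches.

none

104.148.105.190 is outside every listed prefix and there is no default route.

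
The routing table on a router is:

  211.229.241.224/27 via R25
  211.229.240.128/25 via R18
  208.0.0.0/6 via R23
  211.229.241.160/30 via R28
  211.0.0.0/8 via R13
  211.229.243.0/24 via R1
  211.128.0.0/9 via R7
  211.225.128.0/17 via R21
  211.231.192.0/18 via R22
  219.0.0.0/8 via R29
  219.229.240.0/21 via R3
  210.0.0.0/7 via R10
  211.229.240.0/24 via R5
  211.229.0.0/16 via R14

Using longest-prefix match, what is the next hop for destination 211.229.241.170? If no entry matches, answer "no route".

Routes whose prefix contains 211.229.241.170:
  208.0.0.0/6 (208.0.0.0 - 211.255.255.255) -> R23
  210.0.0.0/7 (210.0.0.0 - 211.255.255.255) -> R10
  211.0.0.0/8 (211.0.0.0 - 211.255.255.255) -> R13
  211.128.0.0/9 (211.128.0.0 - 211.255.255.255) -> R7
  211.229.0.0/16 (211.229.0.0 - 211.229.255.255) -> R14
More-specific entries that do NOT match:
  211.229.241.160/30 (211.229.241.160 - 211.229.241.163) does not contain 211.229.241.170
  211.229.241.224/27 (211.229.241.224 - 211.229.241.255) does not contain 211.229.241.170
  211.229.240.128/25 (211.229.240.128 - 211.229.240.255) does not contain 211.229.241.170
  211.229.243.0/24 (211.229.243.0 - 211.229.243.255) does not contain 211.229.241.170
  211.229.240.0/24 (211.229.240.0 - 211.229.240.255) does not contain 211.229.241.170
  219.229.240.0/21 (219.229.240.0 - 219.229.247.255) does not contain 211.229.241.170
  211.231.192.0/18 (211.231.192.0 - 211.231.255.255) does not contain 211.229.241.170
  211.225.128.0/17 (211.225.128.0 - 211.225.255.255) does not contain 211.229.241.170
Longest matching prefix is /16 -> next hop R14.

R14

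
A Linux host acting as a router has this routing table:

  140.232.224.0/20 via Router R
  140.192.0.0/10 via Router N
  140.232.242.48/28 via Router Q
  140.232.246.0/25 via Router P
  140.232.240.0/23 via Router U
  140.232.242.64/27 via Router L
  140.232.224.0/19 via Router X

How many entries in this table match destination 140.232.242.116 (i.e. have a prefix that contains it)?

2

Prefixes containing 140.232.242.116:
  140.192.0.0/10 (140.192.0.0 - 140.255.255.255)
  140.232.224.0/19 (140.232.224.0 - 140.232.255.255)
Total matching entries: 2.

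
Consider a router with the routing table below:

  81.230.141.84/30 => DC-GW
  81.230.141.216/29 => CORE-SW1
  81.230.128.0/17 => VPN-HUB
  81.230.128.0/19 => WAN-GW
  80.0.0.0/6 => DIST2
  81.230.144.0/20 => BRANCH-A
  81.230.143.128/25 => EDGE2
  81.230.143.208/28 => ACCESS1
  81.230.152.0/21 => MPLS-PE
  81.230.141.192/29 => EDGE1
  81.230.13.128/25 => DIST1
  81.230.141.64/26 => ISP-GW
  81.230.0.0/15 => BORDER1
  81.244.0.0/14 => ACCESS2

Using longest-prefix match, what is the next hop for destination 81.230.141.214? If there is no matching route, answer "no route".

WAN-GW

Routes whose prefix contains 81.230.141.214:
  80.0.0.0/6 (80.0.0.0 - 83.255.255.255) -> DIST2
  81.230.0.0/15 (81.230.0.0 - 81.231.255.255) -> BORDER1
  81.230.128.0/17 (81.230.128.0 - 81.230.255.255) -> VPN-HUB
  81.230.128.0/19 (81.230.128.0 - 81.230.159.255) -> WAN-GW
More-specific entries that do NOT match:
  81.230.141.84/30 (81.230.141.84 - 81.230.141.87) does not contain 81.230.141.214
  81.230.141.216/29 (81.230.141.216 - 81.230.141.223) does not contain 81.230.141.214
  81.230.141.192/29 (81.230.141.192 - 81.230.141.199) does not contain 81.230.141.214
  81.230.143.208/28 (81.230.143.208 - 81.230.143.223) does not contain 81.230.141.214
  81.230.141.64/26 (81.230.141.64 - 81.230.141.127) does not contain 81.230.141.214
  81.230.143.128/25 (81.230.143.128 - 81.230.143.255) does not contain 81.230.141.214
  81.230.13.128/25 (81.230.13.128 - 81.230.13.255) does not contain 81.230.141.214
  81.230.152.0/21 (81.230.152.0 - 81.230.159.255) does not contain 81.230.141.214
  81.230.144.0/20 (81.230.144.0 - 81.230.159.255) does not contain 81.230.141.214
Longest matching prefix is /19 -> next hop WAN-GW.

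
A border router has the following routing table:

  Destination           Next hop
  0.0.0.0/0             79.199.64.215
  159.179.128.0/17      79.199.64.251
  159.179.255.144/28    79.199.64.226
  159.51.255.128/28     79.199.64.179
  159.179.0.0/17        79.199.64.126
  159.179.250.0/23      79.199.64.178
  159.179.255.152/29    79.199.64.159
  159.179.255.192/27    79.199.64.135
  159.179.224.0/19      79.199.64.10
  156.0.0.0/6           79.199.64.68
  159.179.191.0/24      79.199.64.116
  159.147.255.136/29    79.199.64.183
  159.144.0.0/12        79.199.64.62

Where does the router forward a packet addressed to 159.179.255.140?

79.199.64.10

Routes whose prefix contains 159.179.255.140:
  0.0.0.0/0 (default, matches everything) -> 79.199.64.215
  156.0.0.0/6 (156.0.0.0 - 159.255.255.255) -> 79.199.64.68
  159.179.128.0/17 (159.179.128.0 - 159.179.255.255) -> 79.199.64.251
  159.179.224.0/19 (159.179.224.0 - 159.179.255.255) -> 79.199.64.10
More-specific entries that do NOT match:
  159.179.255.152/29 (159.179.255.152 - 159.179.255.159) does not contain 159.179.255.140
  159.147.255.136/29 (159.147.255.136 - 159.147.255.143) does not contain 159.179.255.140
  159.179.255.144/28 (159.179.255.144 - 159.179.255.159) does not contain 159.179.255.140
  159.51.255.128/28 (159.51.255.128 - 159.51.255.143) does not contain 159.179.255.140
  159.179.255.192/27 (159.179.255.192 - 159.179.255.223) does not contain 159.179.255.140
  159.179.191.0/24 (159.179.191.0 - 159.179.191.255) does not contain 159.179.255.140
  159.179.250.0/23 (159.179.250.0 - 159.179.251.255) does not contain 159.179.255.140
Longest matching prefix is /19 -> next hop 79.199.64.10.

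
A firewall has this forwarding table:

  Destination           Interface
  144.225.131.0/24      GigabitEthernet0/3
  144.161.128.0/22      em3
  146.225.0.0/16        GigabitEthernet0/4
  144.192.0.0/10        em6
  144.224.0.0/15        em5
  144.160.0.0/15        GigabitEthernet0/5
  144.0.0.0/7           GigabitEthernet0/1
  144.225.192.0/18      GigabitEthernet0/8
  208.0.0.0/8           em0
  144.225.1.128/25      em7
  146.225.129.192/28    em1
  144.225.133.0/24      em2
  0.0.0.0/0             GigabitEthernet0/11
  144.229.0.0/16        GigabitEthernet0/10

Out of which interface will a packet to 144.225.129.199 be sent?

Routes whose prefix contains 144.225.129.199:
  0.0.0.0/0 (default, matches everything) -> GigabitEthernet0/11
  144.0.0.0/7 (144.0.0.0 - 145.255.255.255) -> GigabitEthernet0/1
  144.192.0.0/10 (144.192.0.0 - 144.255.255.255) -> em6
  144.224.0.0/15 (144.224.0.0 - 144.225.255.255) -> em5
More-specific entries that do NOT match:
  146.225.129.192/28 (146.225.129.192 - 146.225.129.207) does not contain 144.225.129.199
  144.225.1.128/25 (144.225.1.128 - 144.225.1.255) does not contain 144.225.129.199
  144.225.131.0/24 (144.225.131.0 - 144.225.131.255) does not contain 144.225.129.199
  144.225.133.0/24 (144.225.133.0 - 144.225.133.255) does not contain 144.225.129.199
  144.161.128.0/22 (144.161.128.0 - 144.161.131.255) does not contain 144.225.129.199
  144.225.192.0/18 (144.225.192.0 - 144.225.255.255) does not contain 144.225.129.199
  146.225.0.0/16 (146.225.0.0 - 146.225.255.255) does not contain 144.225.129.199
  144.229.0.0/16 (144.229.0.0 - 144.229.255.255) does not contain 144.225.129.199
Longest matching prefix is /15 -> interface em5.

em5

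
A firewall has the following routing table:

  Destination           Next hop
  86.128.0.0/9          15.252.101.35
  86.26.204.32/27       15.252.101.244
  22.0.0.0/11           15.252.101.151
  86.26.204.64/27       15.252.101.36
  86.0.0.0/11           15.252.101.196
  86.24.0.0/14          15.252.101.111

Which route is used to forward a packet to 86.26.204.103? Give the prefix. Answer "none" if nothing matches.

Entries matching 86.26.204.103:
  86.0.0.0/11 (86.0.0.0 - 86.31.255.255)
  86.24.0.0/14 (86.24.0.0 - 86.27.255.255)
Most specific is 86.24.0.0/14.

86.24.0.0/14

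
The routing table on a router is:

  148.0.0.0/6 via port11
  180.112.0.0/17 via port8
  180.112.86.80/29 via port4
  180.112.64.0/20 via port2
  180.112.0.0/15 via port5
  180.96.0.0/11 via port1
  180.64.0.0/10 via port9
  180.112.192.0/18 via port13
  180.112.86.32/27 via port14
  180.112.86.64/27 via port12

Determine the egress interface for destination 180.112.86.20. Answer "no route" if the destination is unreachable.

Routes whose prefix contains 180.112.86.20:
  180.64.0.0/10 (180.64.0.0 - 180.127.255.255) -> port9
  180.96.0.0/11 (180.96.0.0 - 180.127.255.255) -> port1
  180.112.0.0/15 (180.112.0.0 - 180.113.255.255) -> port5
  180.112.0.0/17 (180.112.0.0 - 180.112.127.255) -> port8
More-specific entries that do NOT match:
  180.112.86.80/29 (180.112.86.80 - 180.112.86.87) does not contain 180.112.86.20
  180.112.86.32/27 (180.112.86.32 - 180.112.86.63) does not contain 180.112.86.20
  180.112.86.64/27 (180.112.86.64 - 180.112.86.95) does not contain 180.112.86.20
  180.112.64.0/20 (180.112.64.0 - 180.112.79.255) does not contain 180.112.86.20
  180.112.192.0/18 (180.112.192.0 - 180.112.255.255) does not contain 180.112.86.20
Longest matching prefix is /17 -> interface port8.

port8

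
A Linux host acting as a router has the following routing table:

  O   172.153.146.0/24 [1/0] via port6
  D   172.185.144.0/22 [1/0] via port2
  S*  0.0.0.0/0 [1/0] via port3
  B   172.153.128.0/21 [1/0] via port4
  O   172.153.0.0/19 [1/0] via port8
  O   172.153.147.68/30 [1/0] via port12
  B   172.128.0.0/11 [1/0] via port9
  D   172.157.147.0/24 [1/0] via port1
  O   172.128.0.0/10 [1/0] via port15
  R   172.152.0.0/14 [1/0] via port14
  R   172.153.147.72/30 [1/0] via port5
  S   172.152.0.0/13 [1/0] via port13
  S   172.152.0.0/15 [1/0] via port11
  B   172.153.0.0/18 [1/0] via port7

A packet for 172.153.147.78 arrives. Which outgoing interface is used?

port11

Routes whose prefix contains 172.153.147.78:
  0.0.0.0/0 (default, matches everything) -> port3
  172.128.0.0/10 (172.128.0.0 - 172.191.255.255) -> port15
  172.128.0.0/11 (172.128.0.0 - 172.159.255.255) -> port9
  172.152.0.0/13 (172.152.0.0 - 172.159.255.255) -> port13
  172.152.0.0/14 (172.152.0.0 - 172.155.255.255) -> port14
  172.152.0.0/15 (172.152.0.0 - 172.153.255.255) -> port11
More-specific entries that do NOT match:
  172.153.147.68/30 (172.153.147.68 - 172.153.147.71) does not contain 172.153.147.78
  172.153.147.72/30 (172.153.147.72 - 172.153.147.75) does not contain 172.153.147.78
  172.153.146.0/24 (172.153.146.0 - 172.153.146.255) does not contain 172.153.147.78
  172.157.147.0/24 (172.157.147.0 - 172.157.147.255) does not contain 172.153.147.78
  172.185.144.0/22 (172.185.144.0 - 172.185.147.255) does not contain 172.153.147.78
  172.153.128.0/21 (172.153.128.0 - 172.153.135.255) does not contain 172.153.147.78
  172.153.0.0/19 (172.153.0.0 - 172.153.31.255) does not contain 172.153.147.78
  172.153.0.0/18 (172.153.0.0 - 172.153.63.255) does not contain 172.153.147.78
Longest matching prefix is /15 -> interface port11.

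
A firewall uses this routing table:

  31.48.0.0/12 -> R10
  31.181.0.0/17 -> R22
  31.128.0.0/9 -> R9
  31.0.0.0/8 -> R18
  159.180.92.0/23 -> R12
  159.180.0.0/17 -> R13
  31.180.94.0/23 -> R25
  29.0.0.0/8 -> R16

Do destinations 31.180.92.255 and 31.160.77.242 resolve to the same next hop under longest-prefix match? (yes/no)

yes

31.180.92.255: longest match 31.128.0.0/9 -> R9
31.160.77.242: longest match 31.128.0.0/9 -> R9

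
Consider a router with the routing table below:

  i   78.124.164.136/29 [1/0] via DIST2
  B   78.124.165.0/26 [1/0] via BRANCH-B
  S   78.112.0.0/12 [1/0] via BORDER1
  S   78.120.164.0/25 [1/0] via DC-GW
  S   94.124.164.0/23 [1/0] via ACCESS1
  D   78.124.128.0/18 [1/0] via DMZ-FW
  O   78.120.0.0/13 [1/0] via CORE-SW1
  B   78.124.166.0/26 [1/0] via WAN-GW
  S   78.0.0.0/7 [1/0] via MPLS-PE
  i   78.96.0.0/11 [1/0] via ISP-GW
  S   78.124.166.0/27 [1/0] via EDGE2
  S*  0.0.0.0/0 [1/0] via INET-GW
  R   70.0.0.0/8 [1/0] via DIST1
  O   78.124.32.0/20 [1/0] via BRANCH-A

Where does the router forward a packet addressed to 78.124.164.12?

DMZ-FW

Routes whose prefix contains 78.124.164.12:
  0.0.0.0/0 (default, matches everything) -> INET-GW
  78.0.0.0/7 (78.0.0.0 - 79.255.255.255) -> MPLS-PE
  78.96.0.0/11 (78.96.0.0 - 78.127.255.255) -> ISP-GW
  78.112.0.0/12 (78.112.0.0 - 78.127.255.255) -> BORDER1
  78.120.0.0/13 (78.120.0.0 - 78.127.255.255) -> CORE-SW1
  78.124.128.0/18 (78.124.128.0 - 78.124.191.255) -> DMZ-FW
More-specific entries that do NOT match:
  78.124.164.136/29 (78.124.164.136 - 78.124.164.143) does not contain 78.124.164.12
  78.124.166.0/27 (78.124.166.0 - 78.124.166.31) does not contain 78.124.164.12
  78.124.165.0/26 (78.124.165.0 - 78.124.165.63) does not contain 78.124.164.12
  78.124.166.0/26 (78.124.166.0 - 78.124.166.63) does not contain 78.124.164.12
  78.120.164.0/25 (78.120.164.0 - 78.120.164.127) does not contain 78.124.164.12
  94.124.164.0/23 (94.124.164.0 - 94.124.165.255) does not contain 78.124.164.12
  78.124.32.0/20 (78.124.32.0 - 78.124.47.255) does not contain 78.124.164.12
Longest matching prefix is /18 -> next hop DMZ-FW.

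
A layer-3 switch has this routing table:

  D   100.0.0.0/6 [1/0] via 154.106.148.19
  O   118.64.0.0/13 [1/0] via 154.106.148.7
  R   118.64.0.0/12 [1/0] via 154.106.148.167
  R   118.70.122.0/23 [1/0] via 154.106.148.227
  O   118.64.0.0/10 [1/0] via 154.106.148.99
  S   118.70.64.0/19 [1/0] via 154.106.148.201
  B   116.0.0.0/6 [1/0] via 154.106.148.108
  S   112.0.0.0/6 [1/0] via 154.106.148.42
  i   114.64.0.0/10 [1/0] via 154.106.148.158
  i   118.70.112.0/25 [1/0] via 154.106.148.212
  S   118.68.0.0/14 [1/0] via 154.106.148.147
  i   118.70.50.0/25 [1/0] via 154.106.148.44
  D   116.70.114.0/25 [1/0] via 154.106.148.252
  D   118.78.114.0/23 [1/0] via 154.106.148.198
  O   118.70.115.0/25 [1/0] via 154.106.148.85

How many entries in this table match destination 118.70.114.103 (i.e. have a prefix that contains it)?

Prefixes containing 118.70.114.103:
  116.0.0.0/6 (116.0.0.0 - 119.255.255.255)
  118.64.0.0/10 (118.64.0.0 - 118.127.255.255)
  118.64.0.0/12 (118.64.0.0 - 118.79.255.255)
  118.64.0.0/13 (118.64.0.0 - 118.71.255.255)
  118.68.0.0/14 (118.68.0.0 - 118.71.255.255)
Total matching entries: 5.

5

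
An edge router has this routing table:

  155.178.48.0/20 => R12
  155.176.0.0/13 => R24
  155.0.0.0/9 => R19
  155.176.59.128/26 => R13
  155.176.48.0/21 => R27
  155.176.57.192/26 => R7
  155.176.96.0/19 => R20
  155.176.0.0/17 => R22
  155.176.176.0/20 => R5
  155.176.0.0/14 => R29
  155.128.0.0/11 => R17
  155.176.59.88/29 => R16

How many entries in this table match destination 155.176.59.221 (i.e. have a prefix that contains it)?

Prefixes containing 155.176.59.221:
  155.176.0.0/13 (155.176.0.0 - 155.183.255.255)
  155.176.0.0/14 (155.176.0.0 - 155.179.255.255)
  155.176.0.0/17 (155.176.0.0 - 155.176.127.255)
Total matching entries: 3.

3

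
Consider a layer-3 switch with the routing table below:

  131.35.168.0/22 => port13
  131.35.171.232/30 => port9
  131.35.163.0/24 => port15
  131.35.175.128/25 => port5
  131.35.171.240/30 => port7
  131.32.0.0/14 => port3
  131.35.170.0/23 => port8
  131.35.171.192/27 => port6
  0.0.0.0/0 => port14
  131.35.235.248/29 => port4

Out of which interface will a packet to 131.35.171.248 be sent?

Routes whose prefix contains 131.35.171.248:
  0.0.0.0/0 (default, matches everything) -> port14
  131.32.0.0/14 (131.32.0.0 - 131.35.255.255) -> port3
  131.35.168.0/22 (131.35.168.0 - 131.35.171.255) -> port13
  131.35.170.0/23 (131.35.170.0 - 131.35.171.255) -> port8
More-specific entries that do NOT match:
  131.35.171.232/30 (131.35.171.232 - 131.35.171.235) does not contain 131.35.171.248
  131.35.171.240/30 (131.35.171.240 - 131.35.171.243) does not contain 131.35.171.248
  131.35.235.248/29 (131.35.235.248 - 131.35.235.255) does not contain 131.35.171.248
  131.35.171.192/27 (131.35.171.192 - 131.35.171.223) does not contain 131.35.171.248
  131.35.175.128/25 (131.35.175.128 - 131.35.175.255) does not contain 131.35.171.248
  131.35.163.0/24 (131.35.163.0 - 131.35.163.255) does not contain 131.35.171.248
Longest matching prefix is /23 -> interface port8.

port8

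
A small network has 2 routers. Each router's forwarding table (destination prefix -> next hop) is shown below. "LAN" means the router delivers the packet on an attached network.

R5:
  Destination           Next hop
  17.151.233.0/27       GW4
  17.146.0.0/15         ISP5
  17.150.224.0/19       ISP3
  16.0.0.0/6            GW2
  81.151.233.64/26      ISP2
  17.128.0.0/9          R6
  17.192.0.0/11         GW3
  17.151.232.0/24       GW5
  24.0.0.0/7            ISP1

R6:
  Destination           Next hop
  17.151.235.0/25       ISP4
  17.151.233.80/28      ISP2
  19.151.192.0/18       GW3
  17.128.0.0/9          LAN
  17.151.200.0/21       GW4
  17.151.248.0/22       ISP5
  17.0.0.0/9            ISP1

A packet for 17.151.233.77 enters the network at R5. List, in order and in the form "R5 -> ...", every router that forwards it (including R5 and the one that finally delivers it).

At R5: longest match for 17.151.233.77 is 17.128.0.0/9 -> R6
At R6: longest match for 17.151.233.77 is 17.128.0.0/9 -> LAN

R5 -> R6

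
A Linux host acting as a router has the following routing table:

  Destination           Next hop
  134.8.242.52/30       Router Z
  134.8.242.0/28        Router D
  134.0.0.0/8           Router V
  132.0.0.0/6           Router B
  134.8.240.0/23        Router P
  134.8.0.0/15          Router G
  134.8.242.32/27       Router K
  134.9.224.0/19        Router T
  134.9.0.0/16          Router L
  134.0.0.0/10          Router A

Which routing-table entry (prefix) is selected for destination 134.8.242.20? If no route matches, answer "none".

Entries matching 134.8.242.20:
  132.0.0.0/6 (132.0.0.0 - 135.255.255.255)
  134.0.0.0/8 (134.0.0.0 - 134.255.255.255)
  134.0.0.0/10 (134.0.0.0 - 134.63.255.255)
  134.8.0.0/15 (134.8.0.0 - 134.9.255.255)
Most specific is 134.8.0.0/15.

134.8.0.0/15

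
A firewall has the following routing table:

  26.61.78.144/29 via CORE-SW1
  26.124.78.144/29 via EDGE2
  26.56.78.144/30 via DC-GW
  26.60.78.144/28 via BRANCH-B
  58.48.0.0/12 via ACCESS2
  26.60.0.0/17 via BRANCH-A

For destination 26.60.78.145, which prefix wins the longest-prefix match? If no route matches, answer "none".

Entries matching 26.60.78.145:
  26.60.0.0/17 (26.60.0.0 - 26.60.127.255)
  26.60.78.144/28 (26.60.78.144 - 26.60.78.159)
Most specific is 26.60.78.144/28.

26.60.78.144/28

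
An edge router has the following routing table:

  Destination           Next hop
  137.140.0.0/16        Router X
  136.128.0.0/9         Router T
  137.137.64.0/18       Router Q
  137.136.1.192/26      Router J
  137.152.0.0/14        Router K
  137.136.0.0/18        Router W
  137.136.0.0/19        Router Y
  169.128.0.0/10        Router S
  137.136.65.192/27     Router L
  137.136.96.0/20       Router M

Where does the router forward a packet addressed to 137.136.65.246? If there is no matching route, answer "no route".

No entry's prefix contains 137.136.65.246; there is no default route.

no route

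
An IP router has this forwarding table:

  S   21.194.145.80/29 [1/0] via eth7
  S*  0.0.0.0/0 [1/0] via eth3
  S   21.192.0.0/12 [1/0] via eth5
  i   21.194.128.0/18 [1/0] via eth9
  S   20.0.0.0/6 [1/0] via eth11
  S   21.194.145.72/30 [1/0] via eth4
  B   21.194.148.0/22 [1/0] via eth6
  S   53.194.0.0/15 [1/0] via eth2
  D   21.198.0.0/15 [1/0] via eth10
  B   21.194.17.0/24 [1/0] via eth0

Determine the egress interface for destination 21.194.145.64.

Routes whose prefix contains 21.194.145.64:
  0.0.0.0/0 (default, matches everything) -> eth3
  20.0.0.0/6 (20.0.0.0 - 23.255.255.255) -> eth11
  21.192.0.0/12 (21.192.0.0 - 21.207.255.255) -> eth5
  21.194.128.0/18 (21.194.128.0 - 21.194.191.255) -> eth9
More-specific entries that do NOT match:
  21.194.145.72/30 (21.194.145.72 - 21.194.145.75) does not contain 21.194.145.64
  21.194.145.80/29 (21.194.145.80 - 21.194.145.87) does not contain 21.194.145.64
  21.194.17.0/24 (21.194.17.0 - 21.194.17.255) does not contain 21.194.145.64
  21.194.148.0/22 (21.194.148.0 - 21.194.151.255) does not contain 21.194.145.64
Longest matching prefix is /18 -> interface eth9.

eth9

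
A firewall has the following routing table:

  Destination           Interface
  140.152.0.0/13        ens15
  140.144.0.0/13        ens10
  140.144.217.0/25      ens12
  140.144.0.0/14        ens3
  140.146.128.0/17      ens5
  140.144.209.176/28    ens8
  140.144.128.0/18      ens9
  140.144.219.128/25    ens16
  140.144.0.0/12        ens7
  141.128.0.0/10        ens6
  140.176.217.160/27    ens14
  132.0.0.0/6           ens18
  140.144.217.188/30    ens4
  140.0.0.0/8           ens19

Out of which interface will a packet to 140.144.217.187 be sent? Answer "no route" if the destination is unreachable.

ens3

Routes whose prefix contains 140.144.217.187:
  140.0.0.0/8 (140.0.0.0 - 140.255.255.255) -> ens19
  140.144.0.0/12 (140.144.0.0 - 140.159.255.255) -> ens7
  140.144.0.0/13 (140.144.0.0 - 140.151.255.255) -> ens10
  140.144.0.0/14 (140.144.0.0 - 140.147.255.255) -> ens3
More-specific entries that do NOT match:
  140.144.217.188/30 (140.144.217.188 - 140.144.217.191) does not contain 140.144.217.187
  140.144.209.176/28 (140.144.209.176 - 140.144.209.191) does not contain 140.144.217.187
  140.176.217.160/27 (140.176.217.160 - 140.176.217.191) does not contain 140.144.217.187
  140.144.217.0/25 (140.144.217.0 - 140.144.217.127) does not contain 140.144.217.187
  140.144.219.128/25 (140.144.219.128 - 140.144.219.255) does not contain 140.144.217.187
  140.144.128.0/18 (140.144.128.0 - 140.144.191.255) does not contain 140.144.217.187
  140.146.128.0/17 (140.146.128.0 - 140.146.255.255) does not contain 140.144.217.187
Longest matching prefix is /14 -> interface ens3.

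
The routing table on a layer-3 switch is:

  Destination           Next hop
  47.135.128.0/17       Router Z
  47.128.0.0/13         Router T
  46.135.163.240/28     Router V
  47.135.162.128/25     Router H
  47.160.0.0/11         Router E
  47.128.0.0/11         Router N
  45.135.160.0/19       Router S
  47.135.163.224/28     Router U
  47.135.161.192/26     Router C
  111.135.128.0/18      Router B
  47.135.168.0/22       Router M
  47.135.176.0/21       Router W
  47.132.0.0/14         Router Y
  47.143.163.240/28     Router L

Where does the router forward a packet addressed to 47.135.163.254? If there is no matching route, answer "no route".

Router Z

Routes whose prefix contains 47.135.163.254:
  47.128.0.0/11 (47.128.0.0 - 47.159.255.255) -> Router N
  47.128.0.0/13 (47.128.0.0 - 47.135.255.255) -> Router T
  47.132.0.0/14 (47.132.0.0 - 47.135.255.255) -> Router Y
  47.135.128.0/17 (47.135.128.0 - 47.135.255.255) -> Router Z
More-specific entries that do NOT match:
  46.135.163.240/28 (46.135.163.240 - 46.135.163.255) does not contain 47.135.163.254
  47.135.163.224/28 (47.135.163.224 - 47.135.163.239) does not contain 47.135.163.254
  47.143.163.240/28 (47.143.163.240 - 47.143.163.255) does not contain 47.135.163.254
  47.135.161.192/26 (47.135.161.192 - 47.135.161.255) does not contain 47.135.163.254
  47.135.162.128/25 (47.135.162.128 - 47.135.162.255) does not contain 47.135.163.254
  47.135.168.0/22 (47.135.168.0 - 47.135.171.255) does not contain 47.135.163.254
  47.135.176.0/21 (47.135.176.0 - 47.135.183.255) does not contain 47.135.163.254
  45.135.160.0/19 (45.135.160.0 - 45.135.191.255) does not contain 47.135.163.254
  111.135.128.0/18 (111.135.128.0 - 111.135.191.255) does not contain 47.135.163.254
Longest matching prefix is /17 -> next hop Router Z.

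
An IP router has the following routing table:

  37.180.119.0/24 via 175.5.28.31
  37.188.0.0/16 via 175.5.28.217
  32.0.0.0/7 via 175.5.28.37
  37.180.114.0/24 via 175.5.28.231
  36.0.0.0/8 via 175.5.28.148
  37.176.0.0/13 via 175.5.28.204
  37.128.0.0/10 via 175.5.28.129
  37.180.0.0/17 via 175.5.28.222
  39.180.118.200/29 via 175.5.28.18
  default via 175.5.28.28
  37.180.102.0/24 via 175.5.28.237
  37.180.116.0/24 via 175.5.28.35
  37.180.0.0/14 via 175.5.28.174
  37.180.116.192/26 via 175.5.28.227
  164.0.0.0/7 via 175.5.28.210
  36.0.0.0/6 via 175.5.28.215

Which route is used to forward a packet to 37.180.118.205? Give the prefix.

Entries matching 37.180.118.205:
  0.0.0.0/0 (default, matches everything)
  36.0.0.0/6 (36.0.0.0 - 39.255.255.255)
  37.128.0.0/10 (37.128.0.0 - 37.191.255.255)
  37.176.0.0/13 (37.176.0.0 - 37.183.255.255)
  37.180.0.0/14 (37.180.0.0 - 37.183.255.255)
  37.180.0.0/17 (37.180.0.0 - 37.180.127.255)
Most specific is 37.180.0.0/17.

37.180.0.0/17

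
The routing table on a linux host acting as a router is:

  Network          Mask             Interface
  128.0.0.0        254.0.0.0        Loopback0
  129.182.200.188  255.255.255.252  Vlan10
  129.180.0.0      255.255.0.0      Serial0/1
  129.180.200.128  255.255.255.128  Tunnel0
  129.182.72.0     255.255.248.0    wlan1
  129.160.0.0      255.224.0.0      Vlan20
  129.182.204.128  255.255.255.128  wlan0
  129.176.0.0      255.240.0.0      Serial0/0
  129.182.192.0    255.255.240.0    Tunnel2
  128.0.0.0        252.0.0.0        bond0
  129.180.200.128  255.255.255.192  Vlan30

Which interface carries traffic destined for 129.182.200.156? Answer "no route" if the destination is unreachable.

Routes whose prefix contains 129.182.200.156:
  128.0.0.0/6 (128.0.0.0 - 131.255.255.255) -> bond0
  128.0.0.0/7 (128.0.0.0 - 129.255.255.255) -> Loopback0
  129.160.0.0/11 (129.160.0.0 - 129.191.255.255) -> Vlan20
  129.176.0.0/12 (129.176.0.0 - 129.191.255.255) -> Serial0/0
  129.182.192.0/20 (129.182.192.0 - 129.182.207.255) -> Tunnel2
More-specific entries that do NOT match:
  129.182.200.188/30 (129.182.200.188 - 129.182.200.191) does not contain 129.182.200.156
  129.180.200.128/26 (129.180.200.128 - 129.180.200.191) does not contain 129.182.200.156
  129.180.200.128/25 (129.180.200.128 - 129.180.200.255) does not contain 129.182.200.156
  129.182.204.128/25 (129.182.204.128 - 129.182.204.255) does not contain 129.182.200.156
  129.182.72.0/21 (129.182.72.0 - 129.182.79.255) does not contain 129.182.200.156
Longest matching prefix is /20 -> interface Tunnel2.

Tunnel2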